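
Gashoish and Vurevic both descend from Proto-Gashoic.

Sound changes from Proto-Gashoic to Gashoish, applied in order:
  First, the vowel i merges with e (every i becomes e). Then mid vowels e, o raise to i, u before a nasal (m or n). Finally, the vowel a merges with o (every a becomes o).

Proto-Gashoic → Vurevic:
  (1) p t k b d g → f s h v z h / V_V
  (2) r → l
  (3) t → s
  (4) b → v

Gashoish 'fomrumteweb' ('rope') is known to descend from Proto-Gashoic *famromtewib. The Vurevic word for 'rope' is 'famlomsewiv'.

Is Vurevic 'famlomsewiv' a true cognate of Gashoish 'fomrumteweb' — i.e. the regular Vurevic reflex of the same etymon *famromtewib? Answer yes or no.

yes

Derive the expected Vurevic reflex of *famromtewib:
Vurevic: *famromtewib > famlomtewib > famlomsewib > famlomsewiv  (by unconditioned shift, unconditioned shift, unconditioned shift)
Vurevic 'famlomsewiv' matches the regular reflex exactly, so the pair is cognate.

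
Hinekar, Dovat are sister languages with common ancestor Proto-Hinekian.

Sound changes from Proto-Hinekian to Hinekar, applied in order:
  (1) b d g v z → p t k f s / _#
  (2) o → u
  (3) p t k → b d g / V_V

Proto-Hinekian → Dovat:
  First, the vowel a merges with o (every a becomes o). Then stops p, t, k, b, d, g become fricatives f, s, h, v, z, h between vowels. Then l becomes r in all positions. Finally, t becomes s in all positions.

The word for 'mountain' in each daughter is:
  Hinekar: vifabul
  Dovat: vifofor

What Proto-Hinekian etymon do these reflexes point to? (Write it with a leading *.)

*vifapol

Position 7: Hinekar has l, Dovat has r. Hinekar preserves l here (none of its changes turn any other segment into l), so the proto-segment is *l.
Position 4: Hinekar has a, Dovat has o. Hinekar preserves a here (none of its changes turn any other segment into a), so the proto-segment is *a.
Position 6: Hinekar has u, Dovat has o. Taking the neighbouring segments as reconstructed: Hinekar u could go back to *o or *u; Dovat o could go back to *a or *o — the one source consistent with every daughter is *o.
Verify the candidate proto-form against each daughter:
Hinekar: start from *vifapol.
  rule 1: no change — vifapol
  rule 2 (vowel merger): vifapol → vifapul
  rule 3 (intervocalic voicing): vifapul → vifabul
  ⇒ Hinekar vifabul
Dovat: start from *vifapol.
  rule 1 (vowel merger): vifapol → vifopol
  rule 2 (intervocalic lenition): vifopol → vifofol
  rule 3 (unconditioned shift): vifofol → vifofor
  rule 4: no change — vifofor
  ⇒ Dovat vifofor
*vifapol is the unique common source.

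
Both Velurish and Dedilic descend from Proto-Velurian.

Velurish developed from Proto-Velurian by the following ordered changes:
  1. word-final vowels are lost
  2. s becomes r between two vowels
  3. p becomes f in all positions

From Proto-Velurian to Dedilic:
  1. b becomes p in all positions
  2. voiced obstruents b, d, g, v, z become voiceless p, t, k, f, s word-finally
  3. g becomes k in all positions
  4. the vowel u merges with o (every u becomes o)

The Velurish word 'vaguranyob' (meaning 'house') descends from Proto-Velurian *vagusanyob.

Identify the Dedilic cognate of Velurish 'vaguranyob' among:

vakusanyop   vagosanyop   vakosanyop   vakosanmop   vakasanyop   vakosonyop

vakosanyop

Dedilic: start from *vagusanyob.
  rule 1 (unconditioned shift): vagusanyob → vagusanyop
  rule 2: no change — vagusanyop
  rule 3 (unconditioned shift): vagusanyop → vakusanyop
  rule 4 (vowel merger): vakusanyop → vakosanyop
  ⇒ Dedilic vakosanyop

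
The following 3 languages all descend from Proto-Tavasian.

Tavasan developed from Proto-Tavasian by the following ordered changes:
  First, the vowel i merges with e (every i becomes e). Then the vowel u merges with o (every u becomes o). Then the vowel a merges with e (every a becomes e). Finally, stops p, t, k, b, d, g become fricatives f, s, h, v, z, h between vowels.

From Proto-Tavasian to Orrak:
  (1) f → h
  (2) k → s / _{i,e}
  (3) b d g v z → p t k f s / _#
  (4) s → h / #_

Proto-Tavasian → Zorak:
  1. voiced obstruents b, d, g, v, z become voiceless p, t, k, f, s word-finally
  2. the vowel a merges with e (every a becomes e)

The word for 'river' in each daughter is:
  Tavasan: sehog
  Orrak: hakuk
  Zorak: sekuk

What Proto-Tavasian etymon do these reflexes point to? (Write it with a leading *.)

Position 2: Tavasan has e, Orrak has a, Zorak has e. Orrak preserves a here (none of its changes turn any other segment into a), so the proto-segment is *a.
Position 3: Tavasan has h, Orrak has k, Zorak has k. Taking the neighbouring segments as reconstructed: Tavasan h could go back to *k or *g or *h; Orrak k can only go back to *k; Zorak k can only go back to *k — the one source consistent with every daughter is *k.
Position 5: Tavasan has g, Orrak has k, Zorak has k. Tavasan preserves g here (none of its changes turn any other segment into g), so the proto-segment is *g.
This points to *sakug. Verify forward in each daughter:
Tavasan: start from *sakug.
  rule 1: no change — sakug
  rule 2 (vowel merger): sakug → sakog
  rule 3 (vowel merger): sakog → sekog
  rule 4 (intervocalic lenition): sekog → sehog
  ⇒ Tavasan sehog
Orrak: start from *sakug.
  rule 1: no change — sakug
  rule 2: no change — sakug
  rule 3 (final devoicing): sakug → sakuk
  rule 4 (debuccalisation): sakuk → hakuk
  ⇒ Orrak hakuk
Zorak: start from *sakug.
  rule 1 (final devoicing): sakug → sakuk
  rule 2 (vowel merger): sakuk → sekuk
  ⇒ Zorak sekuk
No other proto-form is consistent with every reflex, so the reconstruction is *sakug.

*sakug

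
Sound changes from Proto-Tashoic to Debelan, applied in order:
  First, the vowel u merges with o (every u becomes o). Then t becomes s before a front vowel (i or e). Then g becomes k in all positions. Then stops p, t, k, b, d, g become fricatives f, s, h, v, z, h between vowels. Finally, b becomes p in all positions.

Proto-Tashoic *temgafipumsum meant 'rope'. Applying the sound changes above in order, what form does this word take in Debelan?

semkafifomsom

Debelan: *temgafipumsum > temgafipomsom > semgafipomsom > semkafipomsom > semkafifomsom  (by vowel merger, palatalisation, unconditioned shift, intervocalic lenition)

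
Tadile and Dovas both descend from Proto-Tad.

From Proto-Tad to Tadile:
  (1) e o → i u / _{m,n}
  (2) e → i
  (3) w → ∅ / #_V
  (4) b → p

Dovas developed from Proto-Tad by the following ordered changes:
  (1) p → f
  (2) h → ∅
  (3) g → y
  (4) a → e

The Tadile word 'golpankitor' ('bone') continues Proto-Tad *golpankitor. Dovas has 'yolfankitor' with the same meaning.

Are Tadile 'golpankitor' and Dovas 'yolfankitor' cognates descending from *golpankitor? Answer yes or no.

Derive the expected Dovas reflex of *golpankitor:
Dovas: start from *golpankitor.
  rule 1 (unconditioned shift): golpankitor → golfankitor
  rule 2: no change — golfankitor
  rule 3 (unconditioned shift): golfankitor → yolfankitor
  rule 4 (vowel merger): yolfankitor → yolfenkitor
  ⇒ Dovas yolfenkitor
The regular Dovas reflex would be 'yolfenkitor', but the attested form is 'yolfankitor'. The correspondence is irregular, so they are not cognates (the Dovas form has a different source).

no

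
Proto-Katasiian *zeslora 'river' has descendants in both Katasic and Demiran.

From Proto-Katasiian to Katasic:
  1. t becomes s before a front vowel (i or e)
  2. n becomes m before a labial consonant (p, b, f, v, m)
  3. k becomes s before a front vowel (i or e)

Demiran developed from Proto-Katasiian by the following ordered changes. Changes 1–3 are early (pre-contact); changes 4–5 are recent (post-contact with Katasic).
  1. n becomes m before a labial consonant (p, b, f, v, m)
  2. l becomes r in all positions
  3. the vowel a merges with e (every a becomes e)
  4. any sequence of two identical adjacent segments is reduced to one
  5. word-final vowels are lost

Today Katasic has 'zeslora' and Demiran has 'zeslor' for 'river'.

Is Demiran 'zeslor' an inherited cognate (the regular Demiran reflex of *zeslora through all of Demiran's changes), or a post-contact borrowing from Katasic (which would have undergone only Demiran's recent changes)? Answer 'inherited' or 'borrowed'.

borrowed

If inherited, *zeslora would pass through all of Demiran's changes:
Demiran: *zeslora > zesrora > zesrore > zesror  (by unconditioned shift, vowel merger, apocope)
If borrowed from Katasic 'zeslora' after the early changes, it would undergo only the recent ones:
  rule 4 (degemination): no change (zeslora)
  rule 5 (apocope): zeslora → zeslor
  ⇒ as a loan: zeslor
Demiran 'zeslor' matches the loan outcome 'zeslor', not the inherited 'zesror' — it skipped the early Demiran changes, so it was borrowed from Katasic.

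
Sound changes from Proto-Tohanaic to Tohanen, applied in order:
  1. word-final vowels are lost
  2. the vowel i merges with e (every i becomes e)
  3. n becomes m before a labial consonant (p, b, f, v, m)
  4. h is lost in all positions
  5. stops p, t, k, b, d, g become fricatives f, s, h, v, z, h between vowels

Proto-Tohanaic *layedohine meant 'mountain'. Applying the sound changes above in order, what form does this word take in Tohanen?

Tohanen: *layedohine
  layedohine → layedohin   [apocope]
  layedohin → layedohen   [vowel merger]
  layedohen (rule 3 does not apply)
  layedohen → layedoen   [h-loss]
  layedoen → layezoen   [intervocalic lenition]
  giving Tohanen layezoen.

layezoen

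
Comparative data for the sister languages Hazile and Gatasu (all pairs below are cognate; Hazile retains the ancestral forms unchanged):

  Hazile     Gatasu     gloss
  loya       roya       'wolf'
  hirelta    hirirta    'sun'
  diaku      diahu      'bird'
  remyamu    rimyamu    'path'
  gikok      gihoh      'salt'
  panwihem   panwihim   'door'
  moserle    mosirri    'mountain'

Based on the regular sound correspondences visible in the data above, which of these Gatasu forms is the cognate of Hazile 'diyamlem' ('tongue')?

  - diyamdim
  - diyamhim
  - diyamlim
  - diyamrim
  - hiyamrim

moserle ~ mosirri — Hazile l corresponds to Gatasu r after a consonant, before a front vowel.
remyamu ~ rimyamu, panwihem ~ panwihim — Hazile e corresponds to Gatasu i after a consonant, before a nasal.
Applying these to Hazile 'diyamlem':
  diyamlem → diyamrem   (l→r after a consonant, before a front vowel)
  diyamrem → diyamrim   (e→i after a consonant, before a nasal)
So the Gatasu cognate is 'diyamrim'.

diyamrim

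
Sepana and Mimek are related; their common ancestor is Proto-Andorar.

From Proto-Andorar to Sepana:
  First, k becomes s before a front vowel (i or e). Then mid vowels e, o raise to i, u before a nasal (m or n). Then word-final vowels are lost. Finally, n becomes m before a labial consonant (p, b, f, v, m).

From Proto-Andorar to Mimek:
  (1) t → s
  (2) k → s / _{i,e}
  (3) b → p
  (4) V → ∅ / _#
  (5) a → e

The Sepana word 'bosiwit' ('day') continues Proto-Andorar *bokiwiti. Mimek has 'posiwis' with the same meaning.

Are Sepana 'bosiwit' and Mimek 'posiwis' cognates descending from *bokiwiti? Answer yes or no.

Derive the expected Mimek reflex of *bokiwiti:
Mimek: start from *bokiwiti.
  rule 1 (unconditioned shift): bokiwiti → bokiwisi
  rule 2 (palatalisation): bokiwisi → bosiwisi
  rule 3 (unconditioned shift): bosiwisi → posiwisi
  rule 4 (apocope): posiwisi → posiwis
  rule 5: no change — posiwis
  ⇒ Mimek posiwis
Mimek 'posiwis' matches the regular reflex exactly, so the pair is cognate.

yes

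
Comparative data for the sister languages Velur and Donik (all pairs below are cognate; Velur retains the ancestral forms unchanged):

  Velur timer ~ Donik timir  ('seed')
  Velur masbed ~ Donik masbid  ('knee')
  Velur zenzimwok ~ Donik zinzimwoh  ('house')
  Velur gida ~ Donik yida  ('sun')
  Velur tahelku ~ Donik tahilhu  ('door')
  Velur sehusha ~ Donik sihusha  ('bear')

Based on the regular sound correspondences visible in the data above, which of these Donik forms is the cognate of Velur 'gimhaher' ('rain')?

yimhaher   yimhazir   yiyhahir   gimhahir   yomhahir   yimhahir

yimhahir

gida ~ yida — Velur g corresponds to Donik y word-initially before a front vowel.
timer ~ timir — Velur e corresponds to Donik i after a consonant, before r.
Applying these to Velur 'gimhaher':
  gimhaher → yimhaher   (g→y word-initially before a front vowel)
  yimhaher → yimhahir   (e→i after a consonant, before r)
So the Donik cognate is 'yimhahir'.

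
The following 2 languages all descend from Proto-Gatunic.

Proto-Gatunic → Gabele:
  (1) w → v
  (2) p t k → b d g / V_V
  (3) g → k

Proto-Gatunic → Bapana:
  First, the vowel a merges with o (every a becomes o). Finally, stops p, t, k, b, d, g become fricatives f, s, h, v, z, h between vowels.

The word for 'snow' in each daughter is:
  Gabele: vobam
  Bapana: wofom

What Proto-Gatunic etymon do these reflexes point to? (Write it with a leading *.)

Position 3: Gabele has b, Bapana has f. Taking the neighbouring segments as reconstructed: Gabele b could go back to *p or *b; Bapana f could go back to *p or *f — the one source consistent with every daughter is *p.
Position 1: Gabele has v, Bapana has w. Bapana preserves w here (none of its changes turn any other segment into w), so the proto-segment is *w.
This points to *wopam. Verify forward in each daughter:
Gabele: start from *wopam.
  rule 1 (unconditioned shift): wopam → vopam
  rule 2 (intervocalic voicing): vopam → vobam
  rule 3: no change — vobam
  ⇒ Gabele vobam
Bapana: start from *wopam.
  rule 1 (vowel merger): wopam → wopom
  rule 2 (intervocalic lenition): wopom → wofom
  ⇒ Bapana wofom
Only *wopam yields all of Gabele vobam, Bapana wofom.

*wopam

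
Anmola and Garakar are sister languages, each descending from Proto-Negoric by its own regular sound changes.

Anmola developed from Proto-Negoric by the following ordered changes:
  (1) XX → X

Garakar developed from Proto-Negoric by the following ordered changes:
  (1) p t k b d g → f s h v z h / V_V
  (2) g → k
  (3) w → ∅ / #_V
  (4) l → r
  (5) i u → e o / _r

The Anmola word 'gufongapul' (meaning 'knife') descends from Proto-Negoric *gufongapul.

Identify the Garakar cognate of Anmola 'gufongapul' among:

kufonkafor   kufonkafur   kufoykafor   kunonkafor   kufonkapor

kufonkafor

Garakar: *gufongapul > gufongaful > kufonkaful > kufonkafur > kufonkafor  (by intervocalic lenition, unconditioned shift, unconditioned shift, pre-rhotic lowering)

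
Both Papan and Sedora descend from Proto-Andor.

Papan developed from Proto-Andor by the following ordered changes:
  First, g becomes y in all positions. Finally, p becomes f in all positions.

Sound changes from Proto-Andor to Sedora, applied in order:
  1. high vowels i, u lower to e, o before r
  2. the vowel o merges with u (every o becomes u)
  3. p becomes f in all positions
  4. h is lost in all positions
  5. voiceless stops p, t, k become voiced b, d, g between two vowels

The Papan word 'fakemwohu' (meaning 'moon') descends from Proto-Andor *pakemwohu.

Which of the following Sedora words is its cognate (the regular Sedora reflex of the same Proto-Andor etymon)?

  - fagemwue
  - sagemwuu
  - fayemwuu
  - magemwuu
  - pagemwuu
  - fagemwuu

fagemwuu

Sedora: *pakemwohu > pakemwuhu > fakemwuhu > fakemwuu > fagemwuu  (by vowel merger, unconditioned shift, h-loss, intervocalic voicing)
Only 'fagemwuu' matches the regular Sedora development of *pakemwohu.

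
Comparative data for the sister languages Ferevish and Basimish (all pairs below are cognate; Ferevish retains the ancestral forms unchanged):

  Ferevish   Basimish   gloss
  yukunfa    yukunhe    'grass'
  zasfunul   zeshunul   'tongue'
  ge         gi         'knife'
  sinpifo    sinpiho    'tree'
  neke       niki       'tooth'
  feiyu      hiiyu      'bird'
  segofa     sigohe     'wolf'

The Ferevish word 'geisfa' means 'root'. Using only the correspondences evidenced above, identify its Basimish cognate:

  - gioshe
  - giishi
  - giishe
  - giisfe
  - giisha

feiyu ~ hiiyu — Ferevish e corresponds to Basimish i after a consonant, before a front vowel.
yukunfa ~ yukunhe — Ferevish f corresponds to Basimish h after a consonant, before a back vowel.
yukunfa ~ yukunhe, segofa ~ sigohe — Ferevish a corresponds to Basimish e word-finally.
Applying these to Ferevish 'geisfa':
  geisfa → giisfa   (e→i after a consonant, before a front vowel)
  giisfa → giisha   (f→h after a consonant, before a back vowel)
  giisha → giishe   (a→e word-finally)
So the Basimish cognate is 'giishe'.

giishe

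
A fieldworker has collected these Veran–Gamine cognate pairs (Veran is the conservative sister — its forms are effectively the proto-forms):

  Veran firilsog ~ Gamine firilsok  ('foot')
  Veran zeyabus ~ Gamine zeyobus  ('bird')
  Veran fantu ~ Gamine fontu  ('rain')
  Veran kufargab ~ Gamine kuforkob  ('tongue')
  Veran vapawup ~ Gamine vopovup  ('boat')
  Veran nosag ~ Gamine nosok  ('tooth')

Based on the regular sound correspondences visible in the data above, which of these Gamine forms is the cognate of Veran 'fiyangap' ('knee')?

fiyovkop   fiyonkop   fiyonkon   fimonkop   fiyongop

fantu ~ fontu — Veran a corresponds to Gamine o after a consonant, before a nasal.
kufargab ~ kuforkob — Veran g corresponds to Gamine k after a consonant, before a back vowel.
vapawup ~ vopovup — Veran a corresponds to Gamine o after a consonant, before a labial obstruent.
Applying these to Veran 'fiyangap':
  fiyangap → fiyongap   (a→o after a consonant, before a nasal)
  fiyongap → fiyonkap   (g→k after a consonant, before a back vowel)
  fiyonkap → fiyonkop   (a→o after a consonant, before a labial obstruent)
So the Gamine cognate is 'fiyonkop'.

fiyonkop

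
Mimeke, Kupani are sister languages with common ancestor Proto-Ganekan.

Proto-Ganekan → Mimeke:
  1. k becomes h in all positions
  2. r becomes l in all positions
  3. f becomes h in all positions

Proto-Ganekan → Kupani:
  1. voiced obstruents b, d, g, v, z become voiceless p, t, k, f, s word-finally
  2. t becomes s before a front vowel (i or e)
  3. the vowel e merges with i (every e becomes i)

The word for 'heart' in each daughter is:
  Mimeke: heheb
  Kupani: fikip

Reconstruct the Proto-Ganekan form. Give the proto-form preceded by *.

Position 4: Mimeke has e, Kupani has i. Mimeke preserves e here (none of its changes turn any other segment into e), so the proto-segment is *e.
Position 2: Mimeke has e, Kupani has i. Mimeke preserves e here (none of its changes turn any other segment into e), so the proto-segment is *e.
This points to *fekeb. Verify forward in each daughter:
Mimeke: start from *fekeb.
  rule 1 (unconditioned shift): fekeb → feheb
  rule 2: no change — feheb
  rule 3 (unconditioned shift): feheb → heheb
  ⇒ Mimeke heheb
Kupani: *fekeb > fekep > fikip  (by final devoicing, vowel merger)
*fekeb is the unique common source.

*fekeb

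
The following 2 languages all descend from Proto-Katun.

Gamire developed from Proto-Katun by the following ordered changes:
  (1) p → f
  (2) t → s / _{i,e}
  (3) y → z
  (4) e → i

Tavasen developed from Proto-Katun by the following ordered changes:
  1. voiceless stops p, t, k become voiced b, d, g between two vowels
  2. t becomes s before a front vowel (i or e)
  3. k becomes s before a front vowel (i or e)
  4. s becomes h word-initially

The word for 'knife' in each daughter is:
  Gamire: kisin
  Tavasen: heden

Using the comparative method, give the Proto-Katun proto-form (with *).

Position 3: Gamire has s, Tavasen has d. Taking the neighbouring segments as reconstructed: Gamire s could go back to *t or *s; Tavasen d could go back to *t or *d — the one source consistent with every daughter is *t.
Position 2: Gamire has i, Tavasen has e. Tavasen preserves e here (none of its changes turn any other segment into e), so the proto-segment is *e.
Position 4: Gamire has i, Tavasen has e. Tavasen preserves e here (none of its changes turn any other segment into e), so the proto-segment is *e.
Verify the candidate proto-form against each daughter:
Gamire: *keten > kesen > kisin  (by palatalisation, vowel merger)
Tavasen: start from *keten.
  rule 1 (intervocalic voicing): keten → keden
  rule 2: no change — keden
  rule 3 (palatalisation): keden → seden
  rule 4 (debuccalisation): seden → heden
  ⇒ Tavasen heden
*keten is the unique common source.

*keten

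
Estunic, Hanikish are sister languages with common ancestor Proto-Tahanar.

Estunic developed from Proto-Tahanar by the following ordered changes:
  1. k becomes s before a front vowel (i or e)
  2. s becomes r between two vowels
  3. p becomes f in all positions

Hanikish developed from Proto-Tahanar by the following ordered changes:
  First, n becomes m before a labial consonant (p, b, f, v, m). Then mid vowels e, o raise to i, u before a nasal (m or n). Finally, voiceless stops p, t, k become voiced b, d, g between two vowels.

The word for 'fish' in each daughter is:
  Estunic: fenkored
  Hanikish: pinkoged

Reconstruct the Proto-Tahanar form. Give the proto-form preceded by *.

Position 6: Estunic has r, Hanikish has g. Taking the neighbouring segments as reconstructed: Estunic r could go back to *k or *s or *r; Hanikish g could go back to *k or *g — the one source consistent with every daughter is *k.
Position 1: Estunic has f, Hanikish has p. Hanikish preserves p here (none of its changes turn any other segment into p), so the proto-segment is *p.
Position 2: Estunic has e, Hanikish has i. Estunic preserves e here (none of its changes turn any other segment into e), so the proto-segment is *e.
This points to *penkoked. Verify forward in each daughter:
Estunic: *penkoked > penkosed > penkored > fenkored  (by palatalisation, rhotacism, unconditioned shift)
Hanikish: start from *penkoked.
  rule 1: no change — penkoked
  rule 2 (pre-nasal raising): penkoked → pinkoked
  rule 3 (intervocalic voicing): pinkoked → pinkoged
  ⇒ Hanikish pinkoged
Only *penkoked yields all of Estunic fenkored, Hanikish pinkoged.

*penkoked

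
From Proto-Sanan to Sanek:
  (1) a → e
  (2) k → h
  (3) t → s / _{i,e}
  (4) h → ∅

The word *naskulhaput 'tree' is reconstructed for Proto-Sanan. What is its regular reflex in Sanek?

nesuleput

Sanek: *naskulhaput > neskulheput > neshulheput > nesuleput  (by vowel merger, unconditioned shift, h-loss)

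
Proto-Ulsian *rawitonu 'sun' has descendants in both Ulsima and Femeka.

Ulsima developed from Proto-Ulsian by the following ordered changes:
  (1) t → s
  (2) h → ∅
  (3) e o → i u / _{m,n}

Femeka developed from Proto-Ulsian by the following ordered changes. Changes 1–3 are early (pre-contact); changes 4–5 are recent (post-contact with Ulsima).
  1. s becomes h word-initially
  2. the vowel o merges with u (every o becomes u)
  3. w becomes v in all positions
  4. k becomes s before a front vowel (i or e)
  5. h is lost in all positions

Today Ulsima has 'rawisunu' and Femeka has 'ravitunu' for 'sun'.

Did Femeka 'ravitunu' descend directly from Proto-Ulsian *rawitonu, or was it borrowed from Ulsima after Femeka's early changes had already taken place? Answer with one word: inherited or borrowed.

inherited

If inherited, *rawitonu would pass through all of Femeka's changes:
Femeka: start from *rawitonu.
  rule 1: no change — rawitonu
  rule 2 (vowel merger): rawitonu → rawitunu
  rule 3 (unconditioned shift): rawitunu → ravitunu
  rule 4: no change — ravitunu
  rule 5: no change — ravitunu
  ⇒ Femeka ravitunu
If borrowed from Ulsima 'rawisunu' after the early changes, it would undergo only the recent ones:
  rule 4 (palatalisation): no change (rawisunu)
  rule 5 (h-loss): no change (rawisunu)
  ⇒ as a loan: rawisunu
Femeka 'ravitunu' matches the inherited outcome exactly, so it is an inherited cognate, not a loan.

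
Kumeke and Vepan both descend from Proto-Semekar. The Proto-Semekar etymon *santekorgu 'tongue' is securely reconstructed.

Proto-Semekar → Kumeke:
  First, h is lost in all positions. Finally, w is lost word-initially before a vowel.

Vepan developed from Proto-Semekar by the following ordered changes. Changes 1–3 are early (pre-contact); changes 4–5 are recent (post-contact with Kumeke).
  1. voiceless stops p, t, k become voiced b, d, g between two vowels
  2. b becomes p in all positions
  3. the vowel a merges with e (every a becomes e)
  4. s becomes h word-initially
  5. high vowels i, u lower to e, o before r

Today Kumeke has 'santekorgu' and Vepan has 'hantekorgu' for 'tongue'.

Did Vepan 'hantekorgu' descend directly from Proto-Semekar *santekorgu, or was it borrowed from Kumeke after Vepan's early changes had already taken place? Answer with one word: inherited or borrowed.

If inherited, *santekorgu would pass through all of Vepan's changes:
Vepan: start from *santekorgu.
  rule 1 (intervocalic voicing): santekorgu → santegorgu
  rule 2: no change — santegorgu
  rule 3 (vowel merger): santegorgu → sentegorgu
  rule 4 (debuccalisation): sentegorgu → hentegorgu
  rule 5: no change — hentegorgu
  ⇒ Vepan hentegorgu
If borrowed from Kumeke 'santekorgu' after the early changes, it would undergo only the recent ones:
  rule 4 (debuccalisation): santekorgu → hantekorgu
  rule 5 (pre-rhotic lowering): no change (hantekorgu)
  ⇒ as a loan: hantekorgu
Vepan 'hantekorgu' matches the loan outcome 'hantekorgu', not the inherited 'hentegorgu' — it skipped the early Vepan changes, so it was borrowed from Kumeke.

borrowed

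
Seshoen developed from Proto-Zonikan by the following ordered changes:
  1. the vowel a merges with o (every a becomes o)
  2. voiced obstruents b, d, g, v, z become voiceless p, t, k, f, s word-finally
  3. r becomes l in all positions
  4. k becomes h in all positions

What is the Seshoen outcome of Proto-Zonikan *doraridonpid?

Seshoen: start from *doraridonpid.
  rule 1 (vowel merger): doraridonpid → dororidonpid
  rule 2 (final devoicing): dororidonpid → dororidonpit
  rule 3 (unconditioned shift): dororidonpit → dololidonpit
  rule 4: no change — dololidonpit
  ⇒ Seshoen dololidonpit

dololidonpit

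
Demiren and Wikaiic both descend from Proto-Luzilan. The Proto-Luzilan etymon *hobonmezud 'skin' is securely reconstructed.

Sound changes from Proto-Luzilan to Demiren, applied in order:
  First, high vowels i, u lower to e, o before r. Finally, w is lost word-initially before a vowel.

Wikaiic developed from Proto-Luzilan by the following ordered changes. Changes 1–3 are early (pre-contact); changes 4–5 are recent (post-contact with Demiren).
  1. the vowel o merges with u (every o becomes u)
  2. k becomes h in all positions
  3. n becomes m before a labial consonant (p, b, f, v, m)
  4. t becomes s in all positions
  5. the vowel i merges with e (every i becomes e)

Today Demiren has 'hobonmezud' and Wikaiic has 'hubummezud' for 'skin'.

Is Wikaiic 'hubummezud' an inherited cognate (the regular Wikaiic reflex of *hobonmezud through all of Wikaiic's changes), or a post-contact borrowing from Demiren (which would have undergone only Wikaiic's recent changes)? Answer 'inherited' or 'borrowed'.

If inherited, *hobonmezud would pass through all of Wikaiic's changes:
Wikaiic: *hobonmezud > hubunmezud > hubummezud  (by vowel merger, nasal place assimilation)
If borrowed from Demiren 'hobonmezud' after the early changes, it would undergo only the recent ones:
  rule 4 (unconditioned shift): no change (hobonmezud)
  rule 5 (vowel merger): no change (hobonmezud)
  ⇒ as a loan: hobonmezud
Wikaiic 'hubummezud' matches the inherited outcome exactly, so it is an inherited cognate, not a loan.

inherited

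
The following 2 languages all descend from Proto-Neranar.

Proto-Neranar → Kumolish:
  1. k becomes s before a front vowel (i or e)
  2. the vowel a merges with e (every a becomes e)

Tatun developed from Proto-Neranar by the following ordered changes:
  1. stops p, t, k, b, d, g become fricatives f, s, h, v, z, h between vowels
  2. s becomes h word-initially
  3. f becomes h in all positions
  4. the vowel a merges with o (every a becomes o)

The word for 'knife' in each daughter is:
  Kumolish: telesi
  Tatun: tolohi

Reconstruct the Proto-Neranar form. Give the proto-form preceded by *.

*talaki

Position 5: Kumolish has s, Tatun has h. Taking the neighbouring segments as reconstructed: Kumolish s could go back to *k or *s; Tatun h could go back to *p or *k or *g or *f or *h — the one source consistent with every daughter is *k.
Position 4: Kumolish has e, Tatun has o. Taking the neighbouring segments as reconstructed: Kumolish e could go back to *a or *e; Tatun o could go back to *a or *o — the one source consistent with every daughter is *a.
Verify the candidate proto-form against each daughter:
Kumolish: *talaki
  talaki → talasi   [palatalisation]
  talasi → telesi   [vowel merger]
  giving Kumolish telesi.
Tatun: start from *talaki.
  rule 1 (intervocalic lenition): talaki → talahi
  rule 2: no change — talahi
  rule 3: no change — talahi
  rule 4 (vowel merger): talahi → tolohi
  ⇒ Tatun tolohi
No other proto-form is consistent with every reflex, so the reconstruction is *talaki.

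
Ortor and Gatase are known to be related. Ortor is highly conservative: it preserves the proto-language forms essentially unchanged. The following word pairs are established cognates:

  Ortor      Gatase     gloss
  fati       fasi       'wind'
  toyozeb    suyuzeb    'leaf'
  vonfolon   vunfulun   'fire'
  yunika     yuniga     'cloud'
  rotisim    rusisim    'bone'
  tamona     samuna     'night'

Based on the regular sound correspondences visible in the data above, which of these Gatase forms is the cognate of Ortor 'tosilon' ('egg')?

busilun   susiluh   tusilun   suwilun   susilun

toyozeb ~ suyuzeb — Ortor t corresponds to Gatase s word-initially before a back vowel.
toyozeb ~ suyuzeb, vonfolon ~ vunfulun — Ortor o corresponds to Gatase u after a consonant, before a consonant other than r, m, n, p, b, f, v.
vonfolon ~ vunfulun, tamona ~ samuna — Ortor o corresponds to Gatase u after a consonant, before a nasal.
Applying these to Ortor 'tosilon':
  tosilon → sosilon   (t→s word-initially before a back vowel)
  sosilon → susilon   (o→u after a consonant, before a consonant other than r, m, n, p, b, f, v)
  susilon → susilun   (o→u after a consonant, before a nasal)
So the Gatase cognate is 'susilun'.

susilun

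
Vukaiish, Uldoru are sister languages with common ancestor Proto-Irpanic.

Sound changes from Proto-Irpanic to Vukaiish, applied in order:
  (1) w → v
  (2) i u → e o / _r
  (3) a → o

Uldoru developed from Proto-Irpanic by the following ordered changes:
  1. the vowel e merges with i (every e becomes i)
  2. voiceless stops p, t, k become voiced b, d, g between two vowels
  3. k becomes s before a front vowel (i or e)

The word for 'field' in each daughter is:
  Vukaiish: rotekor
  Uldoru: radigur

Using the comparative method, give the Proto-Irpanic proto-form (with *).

*ratekur

Position 6: Vukaiish has o, Uldoru has u. Uldoru preserves u here (none of its changes turn any other segment into u), so the proto-segment is *u.
Position 2: Vukaiish has o, Uldoru has a. Uldoru preserves a here (none of its changes turn any other segment into a), so the proto-segment is *a.
Position 3: Vukaiish has t, Uldoru has d. Vukaiish preserves t here (none of its changes turn any other segment into t), so the proto-segment is *t.
Verify the candidate proto-form against each daughter:
Vukaiish: *ratekur
  ratekur (rule 1 does not apply)
  ratekur → ratekor   [pre-rhotic lowering]
  ratekor → rotekor   [vowel merger]
  giving Vukaiish rotekor.
Uldoru: *ratekur > ratikur > radigur  (by vowel merger, intervocalic voicing)
Only *ratekur yields all of Vukaiish rotekor, Uldoru radigur.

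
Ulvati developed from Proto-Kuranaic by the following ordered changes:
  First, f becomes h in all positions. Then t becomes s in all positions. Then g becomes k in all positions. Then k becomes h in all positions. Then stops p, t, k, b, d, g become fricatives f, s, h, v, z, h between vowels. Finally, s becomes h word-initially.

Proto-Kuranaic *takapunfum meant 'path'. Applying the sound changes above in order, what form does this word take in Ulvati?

hahafunhum

Ulvati: *takapunfum
  takapunfum → takapunhum   [unconditioned shift]
  takapunhum → sakapunhum   [unconditioned shift]
  sakapunhum (rule 3 does not apply)
  sakapunhum → sahapunhum   [unconditioned shift]
  sahapunhum → sahafunhum   [intervocalic lenition]
  sahafunhum → hahafunhum   [debuccalisation]
  giving Ulvati hahafunhum.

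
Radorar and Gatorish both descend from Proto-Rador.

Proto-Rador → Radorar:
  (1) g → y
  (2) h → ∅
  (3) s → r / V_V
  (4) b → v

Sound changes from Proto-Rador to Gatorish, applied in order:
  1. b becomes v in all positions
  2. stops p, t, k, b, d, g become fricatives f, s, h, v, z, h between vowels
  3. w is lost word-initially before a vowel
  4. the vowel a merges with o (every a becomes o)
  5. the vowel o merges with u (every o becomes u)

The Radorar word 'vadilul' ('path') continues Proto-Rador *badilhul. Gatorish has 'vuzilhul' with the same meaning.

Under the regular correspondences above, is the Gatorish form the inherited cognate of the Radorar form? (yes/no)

yes

Derive the expected Gatorish reflex of *badilhul:
Gatorish: *badilhul > vadilhul > vazilhul > vozilhul > vuzilhul  (by unconditioned shift, intervocalic lenition, vowel merger, vowel merger)
Gatorish 'vuzilhul' matches the regular reflex exactly, so the pair is cognate.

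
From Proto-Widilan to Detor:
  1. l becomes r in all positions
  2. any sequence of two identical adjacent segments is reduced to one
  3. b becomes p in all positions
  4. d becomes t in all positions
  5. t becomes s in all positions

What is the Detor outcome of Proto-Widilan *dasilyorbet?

Detor: *dasilyorbet > dasiryorbet > dasiryorpet > tasiryorpet > sasiryorpes  (by unconditioned shift, unconditioned shift, unconditioned shift, unconditioned shift)

sasiryorpes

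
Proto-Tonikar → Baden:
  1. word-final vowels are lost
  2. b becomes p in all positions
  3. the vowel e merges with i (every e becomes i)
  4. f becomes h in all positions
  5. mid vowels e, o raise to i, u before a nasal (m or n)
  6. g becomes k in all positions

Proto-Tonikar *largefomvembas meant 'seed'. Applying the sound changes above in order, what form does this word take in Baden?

larkihumvimpas

Baden: start from *largefomvembas.
  rule 1: no change — largefomvembas
  rule 2 (unconditioned shift): largefomvembas → largefomvempas
  rule 3 (vowel merger): largefomvempas → largifomvimpas
  rule 4 (unconditioned shift): largifomvimpas → largihomvimpas
  rule 5 (pre-nasal raising): largihomvimpas → largihumvimpas
  rule 6 (unconditioned shift): largihumvimpas → larkihumvimpas
  ⇒ Baden larkihumvimpas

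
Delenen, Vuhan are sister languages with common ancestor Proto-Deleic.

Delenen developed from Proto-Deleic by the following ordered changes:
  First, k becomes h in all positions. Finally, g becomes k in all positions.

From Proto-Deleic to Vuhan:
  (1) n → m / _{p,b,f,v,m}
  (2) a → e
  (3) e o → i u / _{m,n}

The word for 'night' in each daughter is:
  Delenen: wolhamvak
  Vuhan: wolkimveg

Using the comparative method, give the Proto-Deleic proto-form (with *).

*wolkamvag

Position 9: Delenen has k, Vuhan has g. Vuhan preserves g here (none of its changes turn any other segment into g), so the proto-segment is *g.
Position 8: Delenen has a, Vuhan has e. Delenen preserves a here (none of its changes turn any other segment into a), so the proto-segment is *a.
This points to *wolkamvag. Verify forward in each daughter:
Delenen: start from *wolkamvag.
  rule 1 (unconditioned shift): wolkamvag → wolhamvag
  rule 2 (unconditioned shift): wolhamvag → wolhamvak
  ⇒ Delenen wolhamvak
Vuhan: *wolkamvag > wolkemveg > wolkimveg  (by vowel merger, pre-nasal raising)
Only *wolkamvag yields all of Delenen wolhamvak, Vuhan wolkimveg.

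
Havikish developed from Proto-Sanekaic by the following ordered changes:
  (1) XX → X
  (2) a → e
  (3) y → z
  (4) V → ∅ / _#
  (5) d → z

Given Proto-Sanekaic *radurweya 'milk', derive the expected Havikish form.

rezurwez

Havikish: *radurweya
  radurweya (rule 1 does not apply)
  radurweya → redurweye   [vowel merger]
  redurweye → redurweze   [unconditioned shift]
  redurweze → redurwez   [apocope]
  redurwez → rezurwez   [unconditioned shift]
  giving Havikish rezurwez.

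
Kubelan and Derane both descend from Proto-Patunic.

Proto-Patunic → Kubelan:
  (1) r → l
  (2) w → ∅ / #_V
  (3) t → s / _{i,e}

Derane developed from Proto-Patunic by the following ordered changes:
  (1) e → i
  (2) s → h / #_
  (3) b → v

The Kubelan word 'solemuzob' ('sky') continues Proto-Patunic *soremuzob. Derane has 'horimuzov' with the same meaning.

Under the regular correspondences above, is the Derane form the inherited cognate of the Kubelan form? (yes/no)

Derive the expected Derane reflex of *soremuzob:
Derane: *soremuzob
  soremuzob → sorimuzob   [vowel merger]
  sorimuzob → horimuzob   [debuccalisation]
  horimuzob → horimuzov   [unconditioned shift]
  giving Derane horimuzov.
Derane 'horimuzov' matches the regular reflex exactly, so the pair is cognate.

yes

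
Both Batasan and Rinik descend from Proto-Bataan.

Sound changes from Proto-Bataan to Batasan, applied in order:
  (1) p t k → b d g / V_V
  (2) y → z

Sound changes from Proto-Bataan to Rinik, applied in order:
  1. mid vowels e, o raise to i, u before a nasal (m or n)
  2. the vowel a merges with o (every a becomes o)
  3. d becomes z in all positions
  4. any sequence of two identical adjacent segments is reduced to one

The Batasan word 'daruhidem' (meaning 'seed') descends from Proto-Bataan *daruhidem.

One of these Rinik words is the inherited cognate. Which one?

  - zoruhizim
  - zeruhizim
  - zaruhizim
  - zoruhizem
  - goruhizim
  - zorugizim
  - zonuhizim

Rinik: *daruhidem
  daruhidem → daruhidim   [pre-nasal raising]
  daruhidim → doruhidim   [vowel merger]
  doruhidim → zoruhizim   [unconditioned shift]
  zoruhizim (rule 4 does not apply)
  giving Rinik zoruhizim.

zoruhizim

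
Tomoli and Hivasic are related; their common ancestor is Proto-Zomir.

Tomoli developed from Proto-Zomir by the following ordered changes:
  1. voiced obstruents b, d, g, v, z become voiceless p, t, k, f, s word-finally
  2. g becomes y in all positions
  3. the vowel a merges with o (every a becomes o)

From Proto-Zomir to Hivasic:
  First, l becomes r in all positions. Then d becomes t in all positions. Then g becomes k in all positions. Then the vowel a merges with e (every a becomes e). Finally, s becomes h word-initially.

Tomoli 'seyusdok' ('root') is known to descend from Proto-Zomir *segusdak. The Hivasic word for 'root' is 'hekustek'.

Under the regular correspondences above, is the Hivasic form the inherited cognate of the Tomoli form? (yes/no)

yes

Derive the expected Hivasic reflex of *segusdak:
Hivasic: *segusdak
  segusdak (rule 1 does not apply)
  segusdak → segustak   [unconditioned shift]
  segustak → sekustak   [unconditioned shift]
  sekustak → sekustek   [vowel merger]
  sekustek → hekustek   [debuccalisation]
  giving Hivasic hekustek.
Hivasic 'hekustek' matches the regular reflex exactly, so the pair is cognate.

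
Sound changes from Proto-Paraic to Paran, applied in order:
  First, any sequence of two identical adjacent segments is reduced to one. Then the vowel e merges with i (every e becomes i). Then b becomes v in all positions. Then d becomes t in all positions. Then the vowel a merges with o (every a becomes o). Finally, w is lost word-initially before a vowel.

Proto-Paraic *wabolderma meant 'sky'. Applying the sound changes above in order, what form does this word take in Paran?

ovoltirmo

Paran: *wabolderma > waboldirma > wavoldirma > wavoltirma > wovoltirmo > ovoltirmo  (by vowel merger, unconditioned shift, unconditioned shift, vowel merger, glide loss)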